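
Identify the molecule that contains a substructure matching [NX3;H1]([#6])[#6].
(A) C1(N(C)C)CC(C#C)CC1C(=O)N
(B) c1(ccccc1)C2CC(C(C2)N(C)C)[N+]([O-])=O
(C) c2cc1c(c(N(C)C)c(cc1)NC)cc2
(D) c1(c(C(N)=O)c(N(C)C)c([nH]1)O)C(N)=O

C

[NX3;H1]([#6])[#6] describes a trivalent nitrogen with one H, bonded to two carbons (a secondary amine).
(A) has a primary amide (-C(=O)NH2) but the -C(=O)NH2 nitrogen has H2, not H1.
(B) has a dimethylamino group (-N(CH3)2) but the nitrogen has H0, not H1.
(C) contains an N-methylamino group (-NHCH3), which satisfies every atom and bond constraint.
(D) has a primary amide (-C(=O)NH2) but the -C(=O)NH2 nitrogen has H2, not H1.
So the answer is (C).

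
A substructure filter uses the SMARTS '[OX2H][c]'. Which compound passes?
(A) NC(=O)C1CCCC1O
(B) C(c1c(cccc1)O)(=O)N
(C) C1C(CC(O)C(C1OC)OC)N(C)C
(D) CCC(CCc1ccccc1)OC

B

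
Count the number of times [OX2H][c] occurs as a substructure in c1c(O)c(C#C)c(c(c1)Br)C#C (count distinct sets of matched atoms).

[OX2H][c] is the SMARTS for a phenol: a hydroxyl oxygen attached to an aromatic carbon.
Exactly one fragment in the molecule meets all constraints, giving 1 match.

1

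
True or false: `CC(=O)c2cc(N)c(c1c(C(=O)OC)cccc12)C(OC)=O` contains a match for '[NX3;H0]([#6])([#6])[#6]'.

False

The pattern [NX3;H0]([#6])([#6])[#6] describes a trivalent nitrogen with no H, bonded to three carbons — a tertiary amine.
The closest candidate here is a primary amino group (-NH2), but the nitrogen has H2, not H0 with three carbons. No other fragment satisfies the full query, so there is no match.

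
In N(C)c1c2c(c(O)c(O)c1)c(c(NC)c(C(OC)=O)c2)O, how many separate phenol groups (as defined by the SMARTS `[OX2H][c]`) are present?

3

[OX2H][c] is the SMARTS for a phenol: a hydroxyl oxygen attached to an aromatic carbon.
The molecule carries 3 separate instances of a hydroxyl group (-OH) meeting every constraint; each maps to a distinct set of atoms, giving 3 matches.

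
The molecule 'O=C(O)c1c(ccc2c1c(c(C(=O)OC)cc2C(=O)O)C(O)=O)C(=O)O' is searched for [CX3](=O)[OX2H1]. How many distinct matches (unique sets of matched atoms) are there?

4

[CX3](=O)[OX2H1] is the SMARTS for a carboxylic acid: an sp2 carbon double-bonded to O and single-bonded to an -OH oxygen.
The molecule carries 4 separate instances of a carboxylic acid group (-C(=O)OH) meeting every constraint; each maps to a distinct set of atoms, giving 4 matches.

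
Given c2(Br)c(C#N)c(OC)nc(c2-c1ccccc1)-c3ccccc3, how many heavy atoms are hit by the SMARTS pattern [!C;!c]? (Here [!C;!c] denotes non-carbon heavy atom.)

4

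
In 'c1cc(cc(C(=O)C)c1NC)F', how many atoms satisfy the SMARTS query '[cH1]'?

The query [cH1] means: aromatic carbon bearing exactly one hydrogen.
Check the 12 heavy atoms by environment: 3× c (aromatic, H0) → no; 3× c (aromatic, H1) → match; 1× N (H1) → no; 2× C (H3) → no; 1× C (H0) → no; 1× O (H0) → no; 1× F (H0) → no.
That gives 3 matching atoms.

3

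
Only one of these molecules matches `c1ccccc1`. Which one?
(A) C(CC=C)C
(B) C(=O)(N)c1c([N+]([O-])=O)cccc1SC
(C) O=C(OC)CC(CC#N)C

c1ccccc1 describes six aromatic carbons in a ring (a benzene ring).
(A) has a methyl group (-CH3) but no six-membered all-carbon aromatic ring is present.
(B) contains the required atom environment, so the pattern matches.
(C) has a methyl group (-CH3) but no six-membered all-carbon aromatic ring is present.
So the answer is (B).

B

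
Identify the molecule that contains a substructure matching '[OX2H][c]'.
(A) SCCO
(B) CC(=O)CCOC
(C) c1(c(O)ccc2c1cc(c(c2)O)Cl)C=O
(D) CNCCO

C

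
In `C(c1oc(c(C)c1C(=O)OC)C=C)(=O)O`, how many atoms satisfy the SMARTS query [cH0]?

The query [cH0] means: aromatic carbon with no attached hydrogen (substituted or ring-fusion).
Check the 15 heavy atoms by environment: 1× o (aromatic, H0) → no; 4× c (aromatic, H0) → match; 2× C (H0) → no; 3× O (H0) → no; 2× C (H3) → no; 1× C (H1) → no; 1× C (H2) → no; 1× O (H1) → no.
That gives 4 matching atoms.

4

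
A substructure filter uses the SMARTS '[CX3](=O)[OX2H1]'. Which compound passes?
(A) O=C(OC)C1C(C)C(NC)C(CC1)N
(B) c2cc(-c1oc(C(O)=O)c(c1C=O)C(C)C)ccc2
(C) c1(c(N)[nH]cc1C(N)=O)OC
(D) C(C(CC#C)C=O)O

[CX3](=O)[OX2H1] describes an sp2 carbon double-bonded to O and single-bonded to an -OH oxygen (a carboxylic acid).
(A) has a methyl-ester group (-C(=O)OCH3) but the singly-bonded O has no H (OX2H0, not OX2H1).
(B) contains a carboxylic acid group (-C(=O)OH), which satisfies every atom and bond constraint.
(C) has a primary amide (-C(=O)NH2) but the carbonyl is bonded to N, not to an -OH oxygen.
(D) has an aldehyde (-CHO) but there is no singly-bonded oxygen on the carbonyl carbon.
So the answer is (B).

B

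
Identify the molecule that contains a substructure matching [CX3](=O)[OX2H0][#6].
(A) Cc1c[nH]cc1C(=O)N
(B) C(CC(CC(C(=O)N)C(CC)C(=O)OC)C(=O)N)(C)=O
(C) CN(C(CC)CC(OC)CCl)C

[CX3](=O)[OX2H0][#6] describes a carbonyl carbon bonded to an oxygen that is itself bonded to carbon (no H on that O) (an ester).
(A) has a primary amide (-C(=O)NH2) but the carbonyl is bonded to N, not to an O-C linkage.
(B) contains a methyl-ester group (-C(=O)OCH3), which satisfies every atom and bond constraint.
(C) has a methoxy ether (-OCH3) but the ether oxygen is not adjacent to a C=O carbon.
So the answer is (B).

B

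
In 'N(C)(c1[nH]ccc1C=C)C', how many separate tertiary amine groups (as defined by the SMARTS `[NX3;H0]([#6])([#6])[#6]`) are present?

1

[NX3;H0]([#6])([#6])[#6] is the SMARTS for a tertiary amine: a trivalent nitrogen with no H, bonded to three carbons.
Exactly one fragment in the molecule meets all constraints, giving 1 match.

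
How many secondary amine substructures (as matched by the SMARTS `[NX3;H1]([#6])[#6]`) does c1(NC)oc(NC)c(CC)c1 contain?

2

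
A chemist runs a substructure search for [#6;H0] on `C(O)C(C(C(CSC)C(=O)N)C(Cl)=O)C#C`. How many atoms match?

3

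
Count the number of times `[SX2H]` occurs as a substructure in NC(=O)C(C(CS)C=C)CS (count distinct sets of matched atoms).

2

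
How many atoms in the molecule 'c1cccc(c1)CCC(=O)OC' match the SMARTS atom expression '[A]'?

6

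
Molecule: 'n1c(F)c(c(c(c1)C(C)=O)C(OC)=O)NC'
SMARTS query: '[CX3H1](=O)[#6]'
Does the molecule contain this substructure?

No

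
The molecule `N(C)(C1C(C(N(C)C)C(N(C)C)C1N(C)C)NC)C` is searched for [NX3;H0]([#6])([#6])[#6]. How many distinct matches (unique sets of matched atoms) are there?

4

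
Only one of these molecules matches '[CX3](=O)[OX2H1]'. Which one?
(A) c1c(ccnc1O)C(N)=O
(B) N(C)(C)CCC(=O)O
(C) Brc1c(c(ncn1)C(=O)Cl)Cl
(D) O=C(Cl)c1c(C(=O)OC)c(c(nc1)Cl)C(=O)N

B

[CX3](=O)[OX2H1] describes an sp2 carbon double-bonded to O and single-bonded to an -OH oxygen (a carboxylic acid).
(A) has a primary amide (-C(=O)NH2) but the carbonyl is bonded to N, not to an -OH oxygen.
(B) contains a carboxylic acid group (-C(=O)OH), which satisfies every atom and bond constraint.
(C) has an acyl chloride (-C(=O)Cl) but the carbonyl is bonded to Cl, not to an -OH oxygen.
(D) has a methyl-ester group (-C(=O)OCH3) but the singly-bonded O has no H (OX2H0, not OX2H1).
So the answer is (B).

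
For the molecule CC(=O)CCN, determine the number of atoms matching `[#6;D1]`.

The query [#6;D1] means: carbon bonded to exactly one heavy atom.
Check the 6 heavy atoms by environment: 2× C (D2) → no; 1× N (D1) → no; 1× C (D3) → no; 1× O (D1) → no; 1× C (D1) → match.
That gives 1 matching atom.

1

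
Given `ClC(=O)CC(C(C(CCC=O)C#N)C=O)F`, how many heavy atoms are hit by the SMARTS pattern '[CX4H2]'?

The query [CX4H2] means: sp3 carbon (X4) with exactly two hydrogens.
Check the 16 heavy atoms by environment: 3× C (H2, X4) → match; 3× C (H1, X4) → no; 2× C (H1, X3) → no; 3× O (H0, X1) → no; 1× C (H0, X3) → no; 1× Cl (H0, X1) → no; 1× F (H0, X1) → no; 1× C (H0, X2) → no; 1× N (H0, X1) → no.
That gives 3 matching atoms.

3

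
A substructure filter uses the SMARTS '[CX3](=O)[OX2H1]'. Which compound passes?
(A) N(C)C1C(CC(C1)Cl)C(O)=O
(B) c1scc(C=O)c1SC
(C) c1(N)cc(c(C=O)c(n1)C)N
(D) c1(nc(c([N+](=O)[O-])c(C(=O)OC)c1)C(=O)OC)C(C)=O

A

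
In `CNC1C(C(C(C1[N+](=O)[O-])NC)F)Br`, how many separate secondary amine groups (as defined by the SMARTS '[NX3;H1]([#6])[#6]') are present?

2

[NX3;H1]([#6])[#6] is the SMARTS for a secondary amine: a trivalent nitrogen with one H, bonded to two carbons.
The molecule carries 2 separate instances of an N-methylamino group (-NHCH3) meeting every constraint; each maps to a distinct set of atoms, giving 2 matches.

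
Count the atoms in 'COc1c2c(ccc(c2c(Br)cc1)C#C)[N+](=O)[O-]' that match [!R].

The query [!R] means: !R matches any atom not in a ring.
Check the 18 heavy atoms by environment: 10× c (aromatic, in 6-ring) → no; 2× O (acyclic) → match; 3× C (acyclic) → match; 1× N (charge +1, acyclic) → match; 1× O (charge -1, acyclic) → match; 1× Br (acyclic) → match.
Summing the matching environments: 2 + 3 + 1 + 1 + 1 = 8 matching atoms.

8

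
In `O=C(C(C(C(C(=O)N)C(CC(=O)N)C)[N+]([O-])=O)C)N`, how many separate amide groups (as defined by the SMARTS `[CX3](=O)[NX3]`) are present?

[CX3](=O)[NX3] is the SMARTS for an amide: a carbonyl carbon bonded to a trivalent nitrogen.
The molecule carries 3 separate instances of a primary amide (-C(=O)NH2) meeting every constraint; each maps to a distinct set of atoms, giving 3 matches.

3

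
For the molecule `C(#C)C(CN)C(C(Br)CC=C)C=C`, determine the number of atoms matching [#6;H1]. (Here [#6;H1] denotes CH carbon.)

6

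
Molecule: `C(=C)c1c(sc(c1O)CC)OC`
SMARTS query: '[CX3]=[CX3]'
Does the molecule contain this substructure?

Yes

The pattern [CX3]=[CX3] describes a non-aromatic C=C double bond between two sp2 carbons — an alkene.
The molecule carries a vinyl group (-CH=CH2), whose atoms satisfy every constraint of the query, so the pattern matches.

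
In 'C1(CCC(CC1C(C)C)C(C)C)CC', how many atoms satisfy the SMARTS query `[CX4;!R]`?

8

Check the 14 heavy atoms by environment: 6× C (X4, in 6-ring) → no; 8× C (X4, acyclic) → match.
That gives 8 matching atoms.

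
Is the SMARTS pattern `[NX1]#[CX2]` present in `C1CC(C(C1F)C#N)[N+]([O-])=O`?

Yes

The pattern [NX1]#[CX2] describes a nitrogen triple-bonded to a two-connected carbon — a nitrile.
The molecule carries a nitrile (-C#N), whose atoms satisfy every constraint of the query, so the pattern matches.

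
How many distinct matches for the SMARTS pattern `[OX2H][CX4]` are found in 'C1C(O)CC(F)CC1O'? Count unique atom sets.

2

[OX2H][CX4] is the SMARTS for an aliphatic alcohol: a hydroxyl oxygen bound to an sp3 (X4) carbon.
The molecule carries 2 separate instances of a hydroxyl group (-OH) meeting every constraint; each maps to a distinct set of atoms, giving 2 matches.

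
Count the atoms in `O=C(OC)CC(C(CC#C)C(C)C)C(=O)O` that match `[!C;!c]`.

4

The query [!C;!c] means: neither aliphatic nor aromatic carbon — same as [!#6].
Check the 16 heavy atoms by environment: 12× C → no; 4× O → match.
That gives 4 matching atoms.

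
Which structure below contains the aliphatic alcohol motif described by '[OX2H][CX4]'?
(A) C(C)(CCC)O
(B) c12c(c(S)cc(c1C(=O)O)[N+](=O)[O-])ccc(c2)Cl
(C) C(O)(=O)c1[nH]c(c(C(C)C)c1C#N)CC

A

[OX2H][CX4] describes a hydroxyl oxygen bound to an sp3 (X4) carbon (an aliphatic alcohol).
(A) contains a hydroxyl group (-OH), which satisfies every atom and bond constraint.
(B) has a carboxylic acid group (-C(=O)OH) but the -OH is on a CX3 carbonyl carbon, not a CX4 carbon.
(C) has a carboxylic acid group (-C(=O)OH) but the -OH is on a CX3 carbonyl carbon, not a CX4 carbon.
So the answer is (A).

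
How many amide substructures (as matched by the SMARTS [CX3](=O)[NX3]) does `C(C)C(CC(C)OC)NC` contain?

[CX3](=O)[NX3] is the SMARTS for an amide: a carbonyl carbon bonded to a trivalent nitrogen.
No fragment in the molecule satisfies every constraint, giving 0 matches.

0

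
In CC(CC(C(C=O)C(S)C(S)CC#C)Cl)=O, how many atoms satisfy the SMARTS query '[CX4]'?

7

Check the 16 heavy atoms by environment: 7× C (X4) → match; 1× Cl (X1) → no; 2× C (X3) → no; 2× O (X1) → no; 2× S (X2) → no; 2× C (X2) → no.
That gives 7 matching atoms.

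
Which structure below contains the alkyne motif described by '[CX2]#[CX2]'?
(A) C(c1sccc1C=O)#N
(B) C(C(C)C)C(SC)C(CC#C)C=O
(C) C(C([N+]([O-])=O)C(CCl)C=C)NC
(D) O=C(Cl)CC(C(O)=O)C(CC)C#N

[CX2]#[CX2] describes a carbon-carbon triple bond (an alkyne).
(A) has a nitrile (-C#N) but the triple bond is C#N, not C#C.
(B) contains an ethynyl group (-C#CH), which satisfies every atom and bond constraint.
(C) has a vinyl group (-CH=CH2) but the C=C is a double bond; both carbons are CX3, not CX2.
(D) has a nitrile (-C#N) but the triple bond is C#N, not C#C.
So the answer is (B).

B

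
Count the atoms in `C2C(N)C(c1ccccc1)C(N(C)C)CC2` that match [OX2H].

0

The query [OX2H] means: aliphatic oxygen with two connections, one of which is H — an -OH oxygen.
Check the 16 heavy atoms by environment: 3× C (H1, X4) → no; 3× C (H2, X4) → no; 1× N (H0, X3) → no; 2× C (H3, X4) → no; 1× c (aromatic, H0, X3) → no; 5× c (aromatic, H1, X3) → no; 1× N (H2, X3) → no.
No environment satisfies the query, so 0 matching atoms.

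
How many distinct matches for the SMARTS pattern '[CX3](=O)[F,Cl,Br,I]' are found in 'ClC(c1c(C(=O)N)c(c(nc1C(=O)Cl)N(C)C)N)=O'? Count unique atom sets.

2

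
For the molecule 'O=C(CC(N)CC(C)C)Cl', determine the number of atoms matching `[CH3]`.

The query [CH3] means: aliphatic carbon with exactly three hydrogens.
Check the 10 heavy atoms by environment: 2× C (H2) → no; 2× C (H1) → no; 1× N (H2) → no; 2× C (H3) → match; 1× C (H0) → no; 1× O (H0) → no; 1× Cl (H0) → no.
That gives 2 matching atoms.

2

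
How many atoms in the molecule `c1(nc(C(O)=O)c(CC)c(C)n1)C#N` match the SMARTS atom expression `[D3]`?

5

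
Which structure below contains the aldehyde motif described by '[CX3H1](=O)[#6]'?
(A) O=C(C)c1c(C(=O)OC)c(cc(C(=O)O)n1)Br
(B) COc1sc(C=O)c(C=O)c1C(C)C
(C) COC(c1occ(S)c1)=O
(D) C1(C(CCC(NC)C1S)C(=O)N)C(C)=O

B

[CX3H1](=O)[#6] describes an sp2 carbon with one H, double-bonded to O and single-bonded to carbon (an aldehyde).
(A) has an acetyl/ketone group (-C(=O)CH3) but the carbonyl carbon has H0 (two carbon neighbours), not H1.
(B) contains an aldehyde (-CHO), which satisfies every atom and bond constraint.
(C) has a methyl-ester group (-C(=O)OCH3) but the carbonyl carbon has H0, not H1.
(D) has an acetyl/ketone group (-C(=O)CH3) but the carbonyl carbon has H0 (two carbon neighbours), not H1.
So the answer is (B).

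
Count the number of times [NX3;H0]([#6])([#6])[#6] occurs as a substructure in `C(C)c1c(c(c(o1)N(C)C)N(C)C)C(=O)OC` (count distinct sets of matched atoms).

[NX3;H0]([#6])([#6])[#6] is the SMARTS for a tertiary amine: a trivalent nitrogen with no H, bonded to three carbons.
The molecule carries 2 separate instances of a dimethylamino group (-N(CH3)2) meeting every constraint; each maps to a distinct set of atoms, giving 2 matches.

2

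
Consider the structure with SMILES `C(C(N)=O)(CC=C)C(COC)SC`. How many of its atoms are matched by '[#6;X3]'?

The query [#6;X3] means: any carbon (aromatic or not) with three total connections.
Check the 13 heavy atoms by environment: 6× C (X4) → no; 1× S (X2) → no; 3× C (X3) → match; 1× O (X1) → no; 1× N (X3) → no; 1× O (X2) → no.
That gives 3 matching atoms.

3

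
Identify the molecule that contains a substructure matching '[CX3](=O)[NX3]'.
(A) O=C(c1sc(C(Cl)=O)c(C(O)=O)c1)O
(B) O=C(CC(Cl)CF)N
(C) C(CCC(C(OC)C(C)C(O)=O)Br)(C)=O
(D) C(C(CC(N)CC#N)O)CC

B

[CX3](=O)[NX3] describes a carbonyl carbon bonded to a trivalent nitrogen (an amide).
(A) has a carboxylic acid group (-C(=O)OH) but the carbonyl is bonded to O, not to an NX3 nitrogen.
(B) contains a primary amide (-C(=O)NH2), which satisfies every atom and bond constraint.
(C) has a carboxylic acid group (-C(=O)OH) but the carbonyl is bonded to O, not to an NX3 nitrogen.
(D) has a nitrile (-C#N) but the nitrile N is NX1 (triple-bonded), not NX3.
So the answer is (B).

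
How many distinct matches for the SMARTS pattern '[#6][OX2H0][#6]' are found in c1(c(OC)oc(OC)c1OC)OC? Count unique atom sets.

4

[#6][OX2H0][#6] is the SMARTS for an ether: an aliphatic oxygen bridging two carbons with no H on the oxygen.
The molecule carries 4 separate instances of a methoxy ether (-OCH3) meeting every constraint; each maps to a distinct set of atoms, giving 4 matches.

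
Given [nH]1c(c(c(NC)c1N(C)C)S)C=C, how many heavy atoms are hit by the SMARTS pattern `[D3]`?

5

The query [D3] means: atom with exactly three heavy-atom neighbours.
Check the 13 heavy atoms by environment: 1× n (aromatic, D2) → no; 4× c (aromatic, D3) → match; 1× C (D2) → no; 4× C (D1) → no; 1× N (D3) → match; 1× S (D1) → no; 1× N (D2) → no.
Summing the matching environments: 4 + 1 = 5 matching atoms.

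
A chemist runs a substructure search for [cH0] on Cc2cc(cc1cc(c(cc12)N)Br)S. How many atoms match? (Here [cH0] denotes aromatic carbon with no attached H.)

The query [cH0] means: aromatic carbon with no attached hydrogen (substituted or ring-fusion).
Check the 14 heavy atoms by environment: 6× c (aromatic, H0) → match; 4× c (aromatic, H1) → no; 1× Br (H0) → no; 1× S (H1) → no; 1× N (H2) → no; 1× C (H3) → no.
That gives 6 matching atoms.

6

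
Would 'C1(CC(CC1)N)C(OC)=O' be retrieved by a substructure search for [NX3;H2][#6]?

Yes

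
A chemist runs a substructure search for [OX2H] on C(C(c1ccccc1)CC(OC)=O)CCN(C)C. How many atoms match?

Check the 18 heavy atoms by environment: 4× C (H2, X4) → no; 1× C (H1, X4) → no; 1× C (H0, X3) → no; 1× O (H0, X1) → no; 1× O (H0, X2) → no; 3× C (H3, X4) → no; 1× N (H0, X3) → no; 1× c (aromatic, H0, X3) → no; 5× c (aromatic, H1, X3) → no.
No environment satisfies the query, so 0 matching atoms.

0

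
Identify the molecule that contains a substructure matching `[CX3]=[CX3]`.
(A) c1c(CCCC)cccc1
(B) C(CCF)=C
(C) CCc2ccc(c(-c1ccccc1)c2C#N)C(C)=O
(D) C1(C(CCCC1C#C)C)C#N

B

[CX3]=[CX3] describes a non-aromatic C=C double bond between two sp2 carbons (an alkene).
(A) has an ethyl group (-CH2CH3) but its C-C bond is a single bond between CX4 carbons, not CX3=CX3.
(B) contains a vinyl group (-CH=CH2), which satisfies every atom and bond constraint.
(C) has an ethyl group (-CH2CH3) but its C-C bond is a single bond between CX4 carbons, not CX3=CX3.
(D) has an ethynyl group (-C#CH) but the C-C bond is a triple bond, not a double bond.
So the answer is (B).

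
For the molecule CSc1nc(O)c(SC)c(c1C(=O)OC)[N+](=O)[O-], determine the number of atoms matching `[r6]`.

6

The query [r6] means: r6 matches atoms in a six-membered ring.
Check the 18 heavy atoms by environment: 1× n (aromatic, in 6-ring) → match; 5× c (aromatic, in 6-ring) → match; 2× S (acyclic) → no; 4× C (acyclic) → no; 1× N (charge +1, acyclic) → no; 1× O (charge -1, acyclic) → no; 4× O (acyclic) → no.
Summing the matching environments: 1 + 5 = 6 matching atoms.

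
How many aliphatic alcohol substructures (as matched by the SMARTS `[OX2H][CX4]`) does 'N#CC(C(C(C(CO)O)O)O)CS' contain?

4

[OX2H][CX4] is the SMARTS for an aliphatic alcohol: a hydroxyl oxygen bound to an sp3 (X4) carbon.
The molecule carries 4 separate instances of a hydroxyl group (-OH) meeting every constraint; each maps to a distinct set of atoms, giving 4 matches.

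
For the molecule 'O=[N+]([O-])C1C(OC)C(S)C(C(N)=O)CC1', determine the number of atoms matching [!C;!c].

7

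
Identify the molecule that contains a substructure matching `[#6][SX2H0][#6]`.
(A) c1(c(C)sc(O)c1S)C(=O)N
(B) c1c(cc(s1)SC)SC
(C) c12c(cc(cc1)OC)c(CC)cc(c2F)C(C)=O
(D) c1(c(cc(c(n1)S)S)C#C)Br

B

[#6][SX2H0][#6] describes an aliphatic sulfur bridging two carbons with no H on the sulfur (a thioether).
(A) has a thiol (-SH) but the sulfur has H1, not H0 bridging two carbons.
(B) contains a methylthio ether (-SCH3), which satisfies every atom and bond constraint.
(C) has a methoxy ether (-OCH3) but the bridging atom is O, not S.
(D) has a thiol (-SH) but the sulfur has H1, not H0 bridging two carbons.
So the answer is (B).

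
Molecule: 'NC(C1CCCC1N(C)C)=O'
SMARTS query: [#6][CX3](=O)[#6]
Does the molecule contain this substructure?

The pattern [#6][CX3](=O)[#6] describes a carbonyl carbon (no H) flanked by two carbons — a ketone.
The closest candidate here is a primary amide (-C(=O)NH2), but one neighbour of the carbonyl carbon is N, not C. No other fragment satisfies the full query, so there is no match.

No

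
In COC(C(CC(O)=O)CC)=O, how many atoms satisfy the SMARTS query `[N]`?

0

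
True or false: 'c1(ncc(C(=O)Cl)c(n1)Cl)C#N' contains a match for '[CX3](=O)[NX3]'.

The pattern [CX3](=O)[NX3] describes a carbonyl carbon bonded to a trivalent nitrogen — an amide.
The closest candidate here is a nitrile (-C#N), but the nitrile N is NX1 (triple-bonded), not NX3. No other fragment satisfies the full query, so there is no match.

False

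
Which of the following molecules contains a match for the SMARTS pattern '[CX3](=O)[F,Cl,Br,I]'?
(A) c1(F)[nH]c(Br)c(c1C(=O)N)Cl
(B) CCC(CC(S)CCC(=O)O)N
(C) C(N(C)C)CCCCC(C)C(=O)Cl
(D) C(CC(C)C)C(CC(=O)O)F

C

[CX3](=O)[F,Cl,Br,I] describes a carbonyl carbon bonded to a halogen (an acyl halide).
(A) has a chloro substituent but the Cl is not on a carbonyl carbon.
(B) has a carboxylic acid group (-C(=O)OH) but the carbonyl is bonded to -OH, not to a halogen.
(C) contains an acyl chloride (-C(=O)Cl), which satisfies every atom and bond constraint.
(D) has a carboxylic acid group (-C(=O)OH) but the carbonyl is bonded to -OH, not to a halogen.
So the answer is (C).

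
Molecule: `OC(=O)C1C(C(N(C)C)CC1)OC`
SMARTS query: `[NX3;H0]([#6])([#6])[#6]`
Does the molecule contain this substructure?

Yes

The pattern [NX3;H0]([#6])([#6])[#6] describes a trivalent nitrogen with no H, bonded to three carbons — a tertiary amine.
The molecule carries a dimethylamino group (-N(CH3)2), whose atoms satisfy every constraint of the query, so the pattern matches.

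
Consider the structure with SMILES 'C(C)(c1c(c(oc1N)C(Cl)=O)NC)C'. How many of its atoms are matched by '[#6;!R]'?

5

The query [#6;!R] means: carbon not in any ring.
Check the 14 heavy atoms by environment: 1× o (aromatic, in 5-ring) → no; 4× c (aromatic, in 5-ring) → no; 5× C (acyclic) → match; 1× O (acyclic) → no; 1× Cl (acyclic) → no; 2× N (acyclic) → no.
That gives 5 matching atoms.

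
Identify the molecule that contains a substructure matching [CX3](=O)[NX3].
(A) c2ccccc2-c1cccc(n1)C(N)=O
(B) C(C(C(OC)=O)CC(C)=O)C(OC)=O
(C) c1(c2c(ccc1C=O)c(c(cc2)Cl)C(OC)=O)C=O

[CX3](=O)[NX3] describes a carbonyl carbon bonded to a trivalent nitrogen (an amide).
(A) contains a primary amide (-C(=O)NH2), which satisfies every atom and bond constraint.
(B) has a methyl-ester group (-C(=O)OCH3) but the carbonyl is bonded to O, not to an NX3 nitrogen.
(C) has a methyl-ester group (-C(=O)OCH3) but the carbonyl is bonded to O, not to an NX3 nitrogen.
So the answer is (A).

A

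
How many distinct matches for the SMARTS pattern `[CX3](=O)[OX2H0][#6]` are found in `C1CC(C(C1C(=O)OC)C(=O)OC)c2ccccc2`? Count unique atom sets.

2

[CX3](=O)[OX2H0][#6] is the SMARTS for an ester: a carbonyl carbon bonded to an oxygen that is itself bonded to carbon (no H on that O).
The molecule carries 2 separate instances of a methyl-ester group (-C(=O)OCH3) meeting every constraint; each maps to a distinct set of atoms, giving 2 matches.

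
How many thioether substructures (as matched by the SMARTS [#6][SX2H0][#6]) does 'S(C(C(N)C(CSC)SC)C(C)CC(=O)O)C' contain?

[#6][SX2H0][#6] is the SMARTS for a thioether: an aliphatic sulfur bridging two carbons with no H on the sulfur.
The molecule carries 3 separate instances of a methylthio ether (-SCH3) meeting every constraint; each maps to a distinct set of atoms, giving 3 matches.

3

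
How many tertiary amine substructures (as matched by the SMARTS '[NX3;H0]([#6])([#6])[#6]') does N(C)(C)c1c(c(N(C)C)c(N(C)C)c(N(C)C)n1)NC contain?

4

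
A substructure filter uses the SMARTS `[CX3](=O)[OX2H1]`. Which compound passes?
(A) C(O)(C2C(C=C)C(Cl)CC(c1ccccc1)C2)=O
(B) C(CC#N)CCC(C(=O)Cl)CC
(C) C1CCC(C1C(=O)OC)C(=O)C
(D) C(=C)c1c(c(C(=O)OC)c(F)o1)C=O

A

[CX3](=O)[OX2H1] describes an sp2 carbon double-bonded to O and single-bonded to an -OH oxygen (a carboxylic acid).
(A) contains a carboxylic acid group (-C(=O)OH), which satisfies every atom and bond constraint.
(B) has an acyl chloride (-C(=O)Cl) but the carbonyl is bonded to Cl, not to an -OH oxygen.
(C) has a methyl-ester group (-C(=O)OCH3) but the singly-bonded O has no H (OX2H0, not OX2H1).
(D) has an aldehyde (-CHO) but there is no singly-bonded oxygen on the carbonyl carbon.
So the answer is (A).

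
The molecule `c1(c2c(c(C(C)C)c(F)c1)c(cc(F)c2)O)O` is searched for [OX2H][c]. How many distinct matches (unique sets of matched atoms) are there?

2

[OX2H][c] is the SMARTS for a phenol: a hydroxyl oxygen attached to an aromatic carbon.
The molecule carries 2 separate instances of a hydroxyl group (-OH) meeting every constraint; each maps to a distinct set of atoms, giving 2 matches.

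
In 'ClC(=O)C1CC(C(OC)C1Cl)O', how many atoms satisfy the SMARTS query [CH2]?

1

The query [CH2] means: aliphatic carbon with exactly two hydrogens.
Check the 12 heavy atoms by environment: 4× C (H1) → no; 1× C (H2) → match; 1× C (H0) → no; 2× O (H0) → no; 2× Cl (H0) → no; 1× O (H1) → no; 1× C (H3) → no.
That gives 1 matching atom.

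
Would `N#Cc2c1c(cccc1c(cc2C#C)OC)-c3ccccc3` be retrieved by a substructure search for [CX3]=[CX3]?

No

The pattern [CX3]=[CX3] describes a non-aromatic C=C double bond between two sp2 carbons — an alkene.
The closest candidate here is an ethynyl group (-C#CH), but the C-C bond is a triple bond, not a double bond. No other fragment satisfies the full query, so there is no match.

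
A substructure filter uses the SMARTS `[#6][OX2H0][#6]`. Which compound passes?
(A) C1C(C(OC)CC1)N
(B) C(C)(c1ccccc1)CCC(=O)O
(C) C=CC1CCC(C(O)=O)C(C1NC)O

A

[#6][OX2H0][#6] describes an aliphatic oxygen bridging two carbons with no H on the oxygen (an ether).
(A) contains a methoxy ether (-OCH3), which satisfies every atom and bond constraint.
(B) has a carboxylic acid group (-C(=O)OH) but the -OH oxygen has H1; the =O is OX1, not OX2.
(C) has a hydroxyl group (-OH) but the oxygen has H1, not H0 bridging two carbons.
So the answer is (A).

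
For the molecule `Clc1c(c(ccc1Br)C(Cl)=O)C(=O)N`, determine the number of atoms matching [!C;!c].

6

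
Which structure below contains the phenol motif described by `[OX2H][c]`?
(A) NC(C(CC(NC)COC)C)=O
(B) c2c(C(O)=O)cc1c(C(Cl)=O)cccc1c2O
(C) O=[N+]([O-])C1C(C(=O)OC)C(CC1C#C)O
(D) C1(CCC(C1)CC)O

B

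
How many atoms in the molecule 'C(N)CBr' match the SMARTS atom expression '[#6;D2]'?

2

Check the 4 heavy atoms by environment: 2× C (D2) → match; 1× Br (D1) → no; 1× N (D1) → no.
That gives 2 matching atoms.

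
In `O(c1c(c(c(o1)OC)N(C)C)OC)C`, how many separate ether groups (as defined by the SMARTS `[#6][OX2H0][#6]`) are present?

[#6][OX2H0][#6] is the SMARTS for an ether: an aliphatic oxygen bridging two carbons with no H on the oxygen.
The molecule carries 3 separate instances of a methoxy ether (-OCH3) meeting every constraint; each maps to a distinct set of atoms, giving 3 matches.

3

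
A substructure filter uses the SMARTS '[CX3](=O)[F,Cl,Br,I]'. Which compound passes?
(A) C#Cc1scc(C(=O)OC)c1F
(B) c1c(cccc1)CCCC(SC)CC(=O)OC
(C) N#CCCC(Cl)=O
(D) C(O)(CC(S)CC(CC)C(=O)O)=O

[CX3](=O)[F,Cl,Br,I] describes a carbonyl carbon bonded to a halogen (an acyl halide).
(A) has a methyl-ester group (-C(=O)OCH3) but the carbonyl is bonded to -O-C, not to a halogen.
(B) has a methyl-ester group (-C(=O)OCH3) but the carbonyl is bonded to -O-C, not to a halogen.
(C) contains an acyl chloride (-C(=O)Cl), which satisfies every atom and bond constraint.
(D) has a carboxylic acid group (-C(=O)OH) but the carbonyl is bonded to -OH, not to a halogen.
So the answer is (C).

C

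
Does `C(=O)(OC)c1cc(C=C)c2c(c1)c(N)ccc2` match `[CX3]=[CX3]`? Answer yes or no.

Yes

The pattern [CX3]=[CX3] describes a non-aromatic C=C double bond between two sp2 carbons — an alkene.
The molecule carries a vinyl group (-CH=CH2), whose atoms satisfy every constraint of the query, so the pattern matches.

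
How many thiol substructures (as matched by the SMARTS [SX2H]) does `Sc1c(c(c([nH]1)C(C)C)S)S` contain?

3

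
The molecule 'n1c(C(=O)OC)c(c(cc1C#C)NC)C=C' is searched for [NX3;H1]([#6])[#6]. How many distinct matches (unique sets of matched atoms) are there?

[NX3;H1]([#6])[#6] is the SMARTS for a secondary amine: a trivalent nitrogen with one H, bonded to two carbons.
Exactly one fragment in the molecule meets all constraints, giving 1 match.

1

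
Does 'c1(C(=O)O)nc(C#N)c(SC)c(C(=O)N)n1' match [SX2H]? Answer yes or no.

The pattern [SX2H] describes an aliphatic sulfur with two connections, one being H — a thiol.
The closest candidate here is a methylthio ether (-SCH3), but the sulfur has H0 (bonded to two carbons), not H1. No other fragment satisfies the full query, so there is no match.

No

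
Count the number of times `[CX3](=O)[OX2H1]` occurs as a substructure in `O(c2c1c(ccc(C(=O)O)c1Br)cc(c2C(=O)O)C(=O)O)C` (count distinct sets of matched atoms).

3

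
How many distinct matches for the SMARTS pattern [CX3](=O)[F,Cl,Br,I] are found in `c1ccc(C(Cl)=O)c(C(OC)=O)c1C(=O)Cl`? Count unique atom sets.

2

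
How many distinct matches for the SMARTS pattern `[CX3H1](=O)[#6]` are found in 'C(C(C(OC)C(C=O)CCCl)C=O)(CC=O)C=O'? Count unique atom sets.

[CX3H1](=O)[#6] is the SMARTS for an aldehyde: an sp2 carbon with one H, double-bonded to O and single-bonded to carbon.
The molecule carries 4 separate instances of an aldehyde (-CHO) meeting every constraint; each maps to a distinct set of atoms, giving 4 matches.

4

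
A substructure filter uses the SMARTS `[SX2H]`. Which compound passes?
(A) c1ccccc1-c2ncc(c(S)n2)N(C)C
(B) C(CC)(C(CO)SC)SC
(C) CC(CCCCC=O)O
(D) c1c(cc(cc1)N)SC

A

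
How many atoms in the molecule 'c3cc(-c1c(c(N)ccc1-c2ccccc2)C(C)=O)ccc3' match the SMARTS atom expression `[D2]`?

12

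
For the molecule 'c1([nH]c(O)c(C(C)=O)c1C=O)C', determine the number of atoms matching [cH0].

4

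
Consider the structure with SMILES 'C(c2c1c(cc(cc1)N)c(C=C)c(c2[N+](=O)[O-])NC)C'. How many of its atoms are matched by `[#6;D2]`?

Check the 20 heavy atoms by environment: 7× c (aromatic, D3) → no; 3× c (aromatic, D2) → match; 2× C (D2) → match; 3× C (D1) → no; 1× N (D2) → no; 1× N (charge +1, D3) → no; 1× O (charge -1, D1) → no; 1× O (D1) → no; 1× N (D1) → no.
Summing the matching environments: 3 + 2 = 5 matching atoms.

5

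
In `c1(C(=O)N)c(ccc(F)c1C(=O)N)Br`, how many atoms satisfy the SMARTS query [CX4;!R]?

Check the 14 heavy atoms by environment: 6× c (aromatic, X3, in 6-ring) → no; 2× C (X3, acyclic) → no; 2× O (X1, acyclic) → no; 2× N (X3, acyclic) → no; 1× F (X1, acyclic) → no; 1× Br (X1, acyclic) → no.
No environment satisfies the query, so 0 matching atoms.

0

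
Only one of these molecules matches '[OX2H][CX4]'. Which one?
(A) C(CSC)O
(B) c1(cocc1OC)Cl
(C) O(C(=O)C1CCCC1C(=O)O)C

A

[OX2H][CX4] describes a hydroxyl oxygen bound to an sp3 (X4) carbon (an aliphatic alcohol).
(A) contains a hydroxyl group (-OH), which satisfies every atom and bond constraint.
(B) has a methoxy ether (-OCH3) but the oxygen has H0 (ether), not H1.
(C) has a carboxylic acid group (-C(=O)OH) but the -OH is on a CX3 carbonyl carbon, not a CX4 carbon.
So the answer is (A).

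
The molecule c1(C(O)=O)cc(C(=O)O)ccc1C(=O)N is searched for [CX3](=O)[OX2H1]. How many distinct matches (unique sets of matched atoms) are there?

[CX3](=O)[OX2H1] is the SMARTS for a carboxylic acid: an sp2 carbon double-bonded to O and single-bonded to an -OH oxygen.
The molecule carries 2 separate instances of a carboxylic acid group (-C(=O)OH) meeting every constraint; each maps to a distinct set of atoms, giving 2 matches.

2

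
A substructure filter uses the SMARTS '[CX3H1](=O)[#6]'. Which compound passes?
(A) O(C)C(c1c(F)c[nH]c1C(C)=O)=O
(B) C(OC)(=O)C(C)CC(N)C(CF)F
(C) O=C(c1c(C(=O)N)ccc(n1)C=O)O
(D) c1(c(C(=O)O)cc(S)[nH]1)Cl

C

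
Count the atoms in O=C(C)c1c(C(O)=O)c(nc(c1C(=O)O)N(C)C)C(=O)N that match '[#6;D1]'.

3

The query [#6;D1] means: carbon bonded to exactly one heavy atom.
Check the 21 heavy atoms by environment: 1× n (aromatic, D2) → no; 5× c (aromatic, D3) → no; 4× C (D3) → no; 6× O (D1) → no; 1× N (D1) → no; 3× C (D1) → match; 1× N (D3) → no.
That gives 3 matching atoms.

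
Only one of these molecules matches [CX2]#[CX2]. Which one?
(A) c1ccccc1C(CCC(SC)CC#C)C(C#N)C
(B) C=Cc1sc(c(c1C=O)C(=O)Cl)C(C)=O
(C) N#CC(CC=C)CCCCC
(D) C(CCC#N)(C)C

A

[CX2]#[CX2] describes a carbon-carbon triple bond (an alkyne).
(A) contains an ethynyl group (-C#CH), which satisfies every atom and bond constraint.
(B) has a vinyl group (-CH=CH2) but the C=C is a double bond; both carbons are CX3, not CX2.
(C) has a nitrile (-C#N) but the triple bond is C#N, not C#C.
(D) has a nitrile (-C#N) but the triple bond is C#N, not C#C.
So the answer is (A).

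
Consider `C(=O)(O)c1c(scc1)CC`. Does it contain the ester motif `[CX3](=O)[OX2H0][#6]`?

No

The pattern [CX3](=O)[OX2H0][#6] describes a carbonyl carbon bonded to an oxygen that is itself bonded to carbon (no H on that O) — an ester.
The closest candidate here is a carboxylic acid group (-C(=O)OH), but the singly-bonded O carries H (OX2H1, not H0). No other fragment satisfies the full query, so there is no match.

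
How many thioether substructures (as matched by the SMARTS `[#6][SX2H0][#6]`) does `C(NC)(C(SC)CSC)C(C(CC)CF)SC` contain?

3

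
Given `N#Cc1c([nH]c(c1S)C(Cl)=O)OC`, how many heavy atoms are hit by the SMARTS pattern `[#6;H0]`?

6

Check the 13 heavy atoms by environment: 1× n (aromatic, H1) → no; 4× c (aromatic, H0) → match; 2× C (H0) → match; 2× O (H0) → no; 1× Cl (H0) → no; 1× C (H3) → no; 1× S (H1) → no; 1× N (H0) → no.
Summing the matching environments: 4 + 2 = 6 matching atoms.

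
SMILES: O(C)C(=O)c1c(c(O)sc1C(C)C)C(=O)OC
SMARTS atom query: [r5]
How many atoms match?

Check the 17 heavy atoms by environment: 1× s (aromatic, in 5-ring) → match; 4× c (aromatic, in 5-ring) → match; 7× C (acyclic) → no; 5× O (acyclic) → no.
Summing the matching environments: 1 + 4 = 5 matching atoms.

5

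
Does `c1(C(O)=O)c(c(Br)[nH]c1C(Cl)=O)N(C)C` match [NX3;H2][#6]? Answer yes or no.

The pattern [NX3;H2][#6] describes a trivalent nitrogen with two H attached to carbon — a primary amine.
The closest candidate here is a dimethylamino group (-N(CH3)2), but the nitrogen has H0, not H2. No other fragment satisfies the full query, so there is no match.

No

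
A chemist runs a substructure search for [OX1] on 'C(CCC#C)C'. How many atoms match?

Check the 6 heavy atoms by environment: 4× C (X4) → no; 2× C (X2) → no.
No environment satisfies the query, so 0 matching atoms.

0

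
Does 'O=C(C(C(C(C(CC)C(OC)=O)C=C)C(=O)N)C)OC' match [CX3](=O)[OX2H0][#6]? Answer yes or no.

The pattern [CX3](=O)[OX2H0][#6] describes a carbonyl carbon bonded to an oxygen that is itself bonded to carbon (no H on that O) — an ester.
The molecule carries a methyl-ester group (-C(=O)OCH3), whose atoms satisfy every constraint of the query, so the pattern matches.

Yes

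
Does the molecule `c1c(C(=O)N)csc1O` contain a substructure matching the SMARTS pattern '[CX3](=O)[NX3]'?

Yes

The pattern [CX3](=O)[NX3] describes a carbonyl carbon bonded to a trivalent nitrogen — an amide.
The molecule carries a primary amide (-C(=O)NH2), whose atoms satisfy every constraint of the query, so the pattern matches.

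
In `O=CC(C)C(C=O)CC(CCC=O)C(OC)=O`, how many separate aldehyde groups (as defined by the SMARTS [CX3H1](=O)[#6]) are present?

3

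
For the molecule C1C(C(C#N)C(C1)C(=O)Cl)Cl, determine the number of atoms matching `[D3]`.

4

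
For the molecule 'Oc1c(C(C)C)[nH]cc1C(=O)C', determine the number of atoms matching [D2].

2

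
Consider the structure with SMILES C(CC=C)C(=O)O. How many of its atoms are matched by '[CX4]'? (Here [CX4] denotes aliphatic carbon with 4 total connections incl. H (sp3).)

2

Check the 7 heavy atoms by environment: 2× C (X4) → match; 3× C (X3) → no; 1× O (X1) → no; 1× O (X2) → no.
That gives 2 matching atoms.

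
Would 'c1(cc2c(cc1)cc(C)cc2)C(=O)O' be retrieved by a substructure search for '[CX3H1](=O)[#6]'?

The pattern [CX3H1](=O)[#6] describes an sp2 carbon with one H, double-bonded to O and single-bonded to carbon — an aldehyde.
The closest candidate here is a carboxylic acid group (-C(=O)OH), but the carbonyl carbon has H0 and is bonded to O, not H1. No other fragment satisfies the full query, so there is no match.

No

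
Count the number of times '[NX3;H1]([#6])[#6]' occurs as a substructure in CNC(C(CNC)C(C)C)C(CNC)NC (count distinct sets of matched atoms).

[NX3;H1]([#6])[#6] is the SMARTS for a secondary amine: a trivalent nitrogen with one H, bonded to two carbons.
The molecule carries 4 separate instances of an N-methylamino group (-NHCH3) meeting every constraint; each maps to a distinct set of atoms, giving 4 matches.

4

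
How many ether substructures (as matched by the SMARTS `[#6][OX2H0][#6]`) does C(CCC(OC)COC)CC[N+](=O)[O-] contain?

2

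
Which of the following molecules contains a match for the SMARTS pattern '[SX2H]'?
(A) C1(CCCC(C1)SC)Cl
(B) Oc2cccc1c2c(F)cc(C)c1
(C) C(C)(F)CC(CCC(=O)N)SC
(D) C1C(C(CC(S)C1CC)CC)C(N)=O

[SX2H] describes an aliphatic sulfur with two connections, one being H (a thiol).
(A) has a methylthio ether (-SCH3) but the sulfur has H0 (bonded to two carbons), not H1.
(B) has a hydroxyl group (-OH) but it is an -OH, not an -SH.
(C) has a methylthio ether (-SCH3) but the sulfur has H0 (bonded to two carbons), not H1.
(D) contains a thiol (-SH), which satisfies every atom and bond constraint.
So the answer is (D).

D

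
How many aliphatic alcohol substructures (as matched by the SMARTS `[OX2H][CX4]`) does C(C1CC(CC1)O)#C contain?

1

[OX2H][CX4] is the SMARTS for an aliphatic alcohol: a hydroxyl oxygen bound to an sp3 (X4) carbon.
Exactly one fragment in the molecule meets all constraints, giving 1 match.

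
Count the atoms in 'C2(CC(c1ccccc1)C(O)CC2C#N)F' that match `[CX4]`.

6

The query [CX4] means: C with X4: aliphatic carbon with exactly 4 total connections (bonds + H).
Check the 16 heavy atoms by environment: 6× C (X4) → match; 6× c (aromatic, X3) → no; 1× O (X2) → no; 1× C (X2) → no; 1× N (X1) → no; 1× F (X1) → no.
That gives 6 matching atoms.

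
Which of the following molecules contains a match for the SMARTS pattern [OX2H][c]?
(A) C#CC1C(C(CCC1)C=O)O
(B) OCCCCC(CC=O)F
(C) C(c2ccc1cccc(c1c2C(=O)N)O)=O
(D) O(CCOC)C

[OX2H][c] describes a hydroxyl oxygen attached to an aromatic carbon (a phenol).
(A) has a hydroxyl group (-OH) but the -OH is on an aliphatic carbon, not an aromatic c.
(B) has a hydroxyl group (-OH) but the -OH is on an aliphatic carbon, not an aromatic c.
(C) contains a hydroxyl group (-OH), which satisfies every atom and bond constraint.
(D) has a methoxy ether (-OCH3) but the oxygen has H0, not H1.
So the answer is (C).

C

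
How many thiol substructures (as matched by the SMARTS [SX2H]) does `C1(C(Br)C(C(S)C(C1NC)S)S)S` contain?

4

[SX2H] is the SMARTS for a thiol: an aliphatic sulfur with two connections, one being H.
The molecule carries 4 separate instances of a thiol (-SH) meeting every constraint; each maps to a distinct set of atoms, giving 4 matches.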